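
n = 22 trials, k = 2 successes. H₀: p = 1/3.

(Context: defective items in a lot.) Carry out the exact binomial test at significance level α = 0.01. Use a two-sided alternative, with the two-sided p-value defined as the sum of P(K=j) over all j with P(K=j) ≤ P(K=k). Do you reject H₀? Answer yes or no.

reject H₀: no

Exact binomial: n=22, k=2, p₀=1/3=0.3333
P(X=j) = C(n,j)·p₀^j·(1−p₀)^(n−j); p = Σ P(X=j) over j with P(X=j) ≤ P(X=2)
p-value (two-sided) = 0.01281
At α=0.01: p ≥ α → fail to reject H₀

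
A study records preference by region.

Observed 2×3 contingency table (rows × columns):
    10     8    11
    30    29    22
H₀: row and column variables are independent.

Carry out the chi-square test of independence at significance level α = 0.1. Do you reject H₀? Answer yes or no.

Row totals [29, 81], col totals [40, 37, 33], n=110
χ² = (10−10.55)²/10.55 + (8−9.75)²/9.75 + (11−8.70)²/8.70 + (30−29.45)²/29.45 + (29−27.25)²/27.25 + (22−24.30)²/24.30 = 1.2926
df = 2
p-value (upper-tail) = 0.52397
At α=0.1: p ≥ α → fail to reject H₀

reject H₀: no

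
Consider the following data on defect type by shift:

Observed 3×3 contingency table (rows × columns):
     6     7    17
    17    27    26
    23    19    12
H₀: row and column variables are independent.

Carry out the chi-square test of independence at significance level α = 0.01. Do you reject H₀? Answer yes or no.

reject H₀: no

Row totals [30, 70, 54], col totals [46, 53, 55], n=154
χ² = (6−8.96)²/8.96 + (7−10.32)²/10.32 + (17−10.71)²/10.71 + (17−20.91)²/20.91 + (27−24.09)²/24.09 + (26−25.00)²/25.00 + (23−16.13)²/16.13 + (19−18.58)²/18.58 + (12−19.29)²/19.29 = 12.5466
df = 4
p-value (upper-tail) = 0.01372
At α=0.01: p ≥ α → fail to reject H₀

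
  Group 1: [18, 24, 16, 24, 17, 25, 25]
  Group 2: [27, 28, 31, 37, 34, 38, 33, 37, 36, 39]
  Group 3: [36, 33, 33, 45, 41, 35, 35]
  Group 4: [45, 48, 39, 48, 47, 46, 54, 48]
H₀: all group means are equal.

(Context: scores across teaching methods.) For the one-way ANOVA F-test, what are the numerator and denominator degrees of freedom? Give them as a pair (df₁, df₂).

degrees of freedom = [3, 28]

k = 4 groups, N = 32 total
df = (k−1, N−k) = (4−1, 32−4) = (3, 28)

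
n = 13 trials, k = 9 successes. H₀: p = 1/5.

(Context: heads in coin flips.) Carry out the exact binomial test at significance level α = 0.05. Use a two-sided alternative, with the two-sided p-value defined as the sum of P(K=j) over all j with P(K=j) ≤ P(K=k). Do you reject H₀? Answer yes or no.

reject H₀: yes

Exact binomial: n=13, k=9, p₀=1/5=0.2000
P(X=j) = C(n,j)·p₀^j·(1−p₀)^(n−j); p = Σ P(X=j) over j with P(X=j) ≤ P(X=9)
p-value (two-sided) = 0.00017
At α=0.05: p < α → reject H₀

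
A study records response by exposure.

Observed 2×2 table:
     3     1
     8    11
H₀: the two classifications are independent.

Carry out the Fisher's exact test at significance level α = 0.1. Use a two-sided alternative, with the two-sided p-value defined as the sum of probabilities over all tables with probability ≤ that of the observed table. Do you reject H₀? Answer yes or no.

reject H₀: no

Margins: r₁=4, r₂=19, c₁=11, c₂=12, n=23
p_obs = C(4,3)·C(19,8)/C(23,11); sum pmf over tables with pmf ≤ p_obs
p-value (two-sided) = 0.31677
At α=0.1: p ≥ α → fail to reject H₀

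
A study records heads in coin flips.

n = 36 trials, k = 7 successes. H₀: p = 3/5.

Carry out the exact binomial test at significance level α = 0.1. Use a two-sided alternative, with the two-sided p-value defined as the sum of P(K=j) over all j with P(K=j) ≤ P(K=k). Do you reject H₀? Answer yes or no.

Exact binomial: n=36, k=7, p₀=3/5=0.6000
P(X=j) = C(n,j)·p₀^j·(1−p₀)^(n−j); p = Σ P(X=j) over j with P(X=j) ≤ P(X=7)
p-value (two-sided) = 0.00000
At α=0.1: p < α → reject H₀

reject H₀: yes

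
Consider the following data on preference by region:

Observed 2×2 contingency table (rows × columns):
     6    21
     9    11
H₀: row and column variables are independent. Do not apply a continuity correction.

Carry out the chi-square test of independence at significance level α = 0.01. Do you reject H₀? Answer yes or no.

reject H₀: no

Row totals [27, 20], col totals [15, 32], n=47
χ² = (6−8.62)²/8.62 + (21−18.38)²/18.38 + (9−6.38)²/6.38 + (11−13.62)²/13.62 = 2.7433
df = 1
p-value (upper-tail) = 0.09766
At α=0.01: p ≥ α → fail to reject H₀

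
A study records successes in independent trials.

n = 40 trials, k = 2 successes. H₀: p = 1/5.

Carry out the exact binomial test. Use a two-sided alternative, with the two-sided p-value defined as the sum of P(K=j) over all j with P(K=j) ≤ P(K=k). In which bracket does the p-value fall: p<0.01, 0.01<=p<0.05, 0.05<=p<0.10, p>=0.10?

p-value bracket: 0.01<=p<0.05

Exact binomial: n=40, k=2, p₀=1/5=0.2000
P(X=j) = C(n,j)·p₀^j·(1−p₀)^(n−j); p = Σ P(X=j) over j with P(X=j) ≤ P(X=2)
p-value (two-sided) = 0.01586
→ bracket: 0.01<=p<0.05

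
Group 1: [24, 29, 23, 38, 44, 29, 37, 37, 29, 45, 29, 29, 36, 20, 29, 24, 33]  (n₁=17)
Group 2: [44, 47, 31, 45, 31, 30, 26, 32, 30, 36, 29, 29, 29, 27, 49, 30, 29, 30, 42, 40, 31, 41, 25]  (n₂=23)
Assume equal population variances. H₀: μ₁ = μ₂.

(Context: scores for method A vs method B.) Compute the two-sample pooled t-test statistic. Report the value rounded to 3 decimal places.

test statistic = -1.116

x̄₁=31.471, s₁=7.151, n₁=17
x̄₂=34.043, s₂=7.252, n₂=23
s_p² = [16·7.151² + 22·7.252²]/38 = 51.9787
SE = √(s_p²·(1/17+1/23)) = 2.3060
t = (31.471−34.043)/2.3060 = -1.1157
df = 38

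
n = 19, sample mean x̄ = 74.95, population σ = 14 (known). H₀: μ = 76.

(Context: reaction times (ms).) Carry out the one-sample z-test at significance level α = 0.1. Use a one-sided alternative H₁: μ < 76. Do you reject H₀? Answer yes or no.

reject H₀: no

SE = σ/√n = 14/√19 = 3.2118
z = (x̄−μ₀)/SE = (74.95−76)/3.2118 = -0.3269
p-value (one-sided, H₁ less) = 0.37187
At α=0.1: p ≥ α → fail to reject H₀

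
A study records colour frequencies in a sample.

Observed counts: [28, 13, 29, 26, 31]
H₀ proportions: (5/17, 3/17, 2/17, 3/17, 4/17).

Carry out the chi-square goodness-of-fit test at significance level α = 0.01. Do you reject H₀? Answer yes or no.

n = 127; E_i = n·p_i = [37.35, 22.41, 14.94, 22.41, 29.88]
χ² = (28−37.35)²/37.35 + (13−22.41)²/22.41 + (29−14.94)²/14.94 + (26−22.41)²/22.41 + (31−29.88)²/29.88 = 20.1392
df = 4
p-value (upper-tail) = 0.00047
At α=0.01: p < α → reject H₀

reject H₀: yes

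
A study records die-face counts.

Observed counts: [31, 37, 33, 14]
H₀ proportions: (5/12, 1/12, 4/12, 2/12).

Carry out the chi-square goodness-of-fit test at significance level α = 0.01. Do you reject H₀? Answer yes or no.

n = 115; E_i = n·p_i = [47.92, 9.58, 38.33, 19.17]
χ² = (31−47.92)²/47.92 + (37−9.58)²/9.58 + (33−38.33)²/38.33 + (14−19.17)²/19.17 = 86.5426
df = 3
p-value (upper-tail) = 0.00000
At α=0.01: p < α → reject H₀

reject H₀: yes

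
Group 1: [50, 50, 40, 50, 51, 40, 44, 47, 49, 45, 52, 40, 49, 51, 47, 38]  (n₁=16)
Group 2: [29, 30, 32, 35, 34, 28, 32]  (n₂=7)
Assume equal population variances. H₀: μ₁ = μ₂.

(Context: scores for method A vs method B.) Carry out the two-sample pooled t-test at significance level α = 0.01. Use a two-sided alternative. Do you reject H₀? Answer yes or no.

reject H₀: yes

x̄₁=46.438, s₁=4.676, n₁=16
x̄₂=31.429, s₂=2.573, n₂=7
s_p² = [15·4.676² + 6·2.573²]/21 = 17.5072
SE = √(s_p²·(1/16+1/7)) = 1.8961
t = (46.438−31.429)/1.8961 = 7.9156
df = 21
p-value (two-sided) = 0.00000
At α=0.01: p < α → reject H₀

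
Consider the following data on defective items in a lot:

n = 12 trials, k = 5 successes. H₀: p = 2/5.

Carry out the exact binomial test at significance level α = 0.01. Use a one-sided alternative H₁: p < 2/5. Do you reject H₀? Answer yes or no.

reject H₀: no

Exact binomial: n=12, k=5, p₀=2/5=0.4000
P(X≤5) from Σ C(n,i)·p₀^i·(1−p₀)^(n−i)
p-value (one-sided, H₁ less) = 0.66521
At α=0.01: p ≥ α → fail to reject H₀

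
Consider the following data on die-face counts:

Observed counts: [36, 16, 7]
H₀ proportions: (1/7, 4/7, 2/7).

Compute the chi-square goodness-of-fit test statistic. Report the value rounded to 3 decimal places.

n = 59; E_i = n·p_i = [8.43, 33.71, 16.86]
χ² = (36−8.43)²/8.43 + (16−33.71)²/33.71 + (7−16.86)²/16.86 = 105.2627
df = 2

test statistic = 105.263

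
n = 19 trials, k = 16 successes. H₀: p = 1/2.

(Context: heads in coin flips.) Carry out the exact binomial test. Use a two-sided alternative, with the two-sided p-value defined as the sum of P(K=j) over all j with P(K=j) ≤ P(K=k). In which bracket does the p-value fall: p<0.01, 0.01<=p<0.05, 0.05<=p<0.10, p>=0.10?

p-value bracket: p<0.01

Exact binomial: n=19, k=16, p₀=1/2=0.5000
P(X=j) = C(n,j)·p₀^j·(1−p₀)^(n−j); p = Σ P(X=j) over j with P(X=j) ≤ P(X=16)
p-value (two-sided) = 0.00443
→ bracket: p<0.01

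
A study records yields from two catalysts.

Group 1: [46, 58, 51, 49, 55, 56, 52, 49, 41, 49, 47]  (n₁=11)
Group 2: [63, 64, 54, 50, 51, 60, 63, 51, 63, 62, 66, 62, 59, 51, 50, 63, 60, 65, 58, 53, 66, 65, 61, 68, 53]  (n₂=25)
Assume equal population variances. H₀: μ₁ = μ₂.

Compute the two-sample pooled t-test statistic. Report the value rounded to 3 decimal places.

x̄₁=50.273, s₁=4.880, n₁=11
x̄₂=59.240, s₂=5.826, n₂=25
s_p² = [10·4.880² + 24·5.826²]/34 = 30.9630
SE = √(s_p²·(1/11+1/25)) = 2.0133
t = (50.273−59.240)/2.0133 = -4.4540
df = 34

test statistic = -4.454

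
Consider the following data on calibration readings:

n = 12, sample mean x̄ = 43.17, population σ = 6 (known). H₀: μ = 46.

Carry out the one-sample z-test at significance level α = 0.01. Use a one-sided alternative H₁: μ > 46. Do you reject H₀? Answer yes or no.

SE = σ/√n = 6/√12 = 1.7321
z = (x̄−μ₀)/SE = (43.17−46)/1.7321 = -1.6339
p-value (one-sided, H₁ greater) = 0.94886
At α=0.01: p ≥ α → fail to reject H₀

reject H₀: no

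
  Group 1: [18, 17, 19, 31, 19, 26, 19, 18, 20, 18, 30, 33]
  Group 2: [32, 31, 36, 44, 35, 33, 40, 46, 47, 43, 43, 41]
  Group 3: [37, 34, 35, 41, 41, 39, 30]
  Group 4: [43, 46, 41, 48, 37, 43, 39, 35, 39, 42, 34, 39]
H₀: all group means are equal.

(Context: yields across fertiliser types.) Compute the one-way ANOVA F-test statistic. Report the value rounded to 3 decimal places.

test statistic = 31.928

Group means [22.33, 39.25, 36.71, 40.50], grand mean 34.465
SSB = Σnᵢ(x̄ᵢ−x̄)² = 2513.352; SSW = ΣΣ(x−x̄ᵢ)² = 1023.345
MSB = 2513.352/3 = 837.7841; MSW = 1023.345/39 = 26.2396
F = MSB/MSW = 31.9282
df = (3, 39)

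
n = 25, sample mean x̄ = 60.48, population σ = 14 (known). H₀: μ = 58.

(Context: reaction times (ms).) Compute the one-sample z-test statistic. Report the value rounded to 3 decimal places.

test statistic = 0.886

SE = σ/√n = 14/√25 = 2.8000
z = (x̄−μ₀)/SE = (60.48−58)/2.8000 = 0.8857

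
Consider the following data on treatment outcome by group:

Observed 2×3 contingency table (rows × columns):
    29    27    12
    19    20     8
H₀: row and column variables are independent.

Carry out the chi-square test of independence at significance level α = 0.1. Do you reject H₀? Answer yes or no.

reject H₀: no

Row totals [68, 47], col totals [48, 47, 20], n=115
χ² = (29−28.38)²/28.38 + (27−27.79)²/27.79 + (12−11.83)²/11.83 + (19−19.62)²/19.62 + (20−19.21)²/19.21 + (8−8.17)²/8.17 = 0.0942
df = 2
p-value (upper-tail) = 0.95397
At α=0.1: p ≥ α → fail to reject H₀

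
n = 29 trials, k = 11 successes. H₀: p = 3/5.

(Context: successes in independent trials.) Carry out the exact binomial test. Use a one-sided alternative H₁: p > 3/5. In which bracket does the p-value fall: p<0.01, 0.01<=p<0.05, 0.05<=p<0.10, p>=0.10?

Exact binomial: n=29, k=11, p₀=3/5=0.6000
P(X≥11) from Σ C(n,i)·p₀^i·(1−p₀)^(n−i)
p-value (one-sided, H₁ greater) = 0.99515
→ bracket: p>=0.10

p-value bracket: p>=0.10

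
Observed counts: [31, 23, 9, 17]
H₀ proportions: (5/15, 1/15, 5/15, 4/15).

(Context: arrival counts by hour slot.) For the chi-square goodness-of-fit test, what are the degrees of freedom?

df = k − 1 = 4 − 1 = 3

degrees of freedom = 3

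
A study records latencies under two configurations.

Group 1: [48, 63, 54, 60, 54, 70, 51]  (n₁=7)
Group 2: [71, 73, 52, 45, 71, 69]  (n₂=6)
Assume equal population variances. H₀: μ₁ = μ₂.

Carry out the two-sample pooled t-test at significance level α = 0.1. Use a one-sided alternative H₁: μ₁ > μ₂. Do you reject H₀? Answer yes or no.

x̄₁=57.143, s₁=7.625, n₁=7
x̄₂=63.500, s₂=11.895, n₂=6
s_p² = [6·7.625² + 5·11.895²]/11 = 96.0325
SE = √(s_p²·(1/7+1/6)) = 5.4520
t = (57.143−63.500)/5.4520 = -1.1660
df = 11
p-value (one-sided, H₁ greater) = 0.86587
At α=0.1: p ≥ α → fail to reject H₀

reject H₀: no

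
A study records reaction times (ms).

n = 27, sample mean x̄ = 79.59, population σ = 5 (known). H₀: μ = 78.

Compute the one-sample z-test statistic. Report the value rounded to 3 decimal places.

SE = σ/√n = 5/√27 = 0.9623
z = (x̄−μ₀)/SE = (79.59−78)/0.9623 = 1.6524

test statistic = 1.652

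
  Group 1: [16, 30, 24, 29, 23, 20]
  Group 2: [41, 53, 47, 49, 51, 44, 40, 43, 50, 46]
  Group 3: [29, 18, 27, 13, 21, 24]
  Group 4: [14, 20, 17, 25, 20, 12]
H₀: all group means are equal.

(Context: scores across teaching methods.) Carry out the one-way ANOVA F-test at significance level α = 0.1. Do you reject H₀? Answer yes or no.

Group means [23.67, 46.40, 22.00, 18.00], grand mean 30.214
SSB = Σnᵢ(x̄ᵢ−x̄)² = 4176.981; SSW = ΣΣ(x−x̄ᵢ)² = 599.733
MSB = 4176.981/3 = 1392.3270; MSW = 599.733/24 = 24.9889
F = MSB/MSW = 55.7178
df = (3, 24)
p-value (upper-tail) = 0.00000
At α=0.1: p < α → reject H₀

reject H₀: yes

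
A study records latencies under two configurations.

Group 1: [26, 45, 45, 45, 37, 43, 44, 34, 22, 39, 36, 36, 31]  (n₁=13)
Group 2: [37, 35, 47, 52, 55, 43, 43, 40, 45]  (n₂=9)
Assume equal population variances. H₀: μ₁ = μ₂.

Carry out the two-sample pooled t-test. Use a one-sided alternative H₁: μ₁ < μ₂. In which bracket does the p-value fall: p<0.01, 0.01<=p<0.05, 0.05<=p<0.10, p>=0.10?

x̄₁=37.154, s₁=7.493, n₁=13
x̄₂=44.111, s₂=6.547, n₂=9
s_p² = [12·7.493² + 8·6.547²]/20 = 50.8291
SE = √(s_p²·(1/13+1/9)) = 3.0915
t = (37.154−44.111)/3.0915 = -2.2504
df = 20
p-value (one-sided, H₁ less) = 0.01792
→ bracket: 0.01<=p<0.05

p-value bracket: 0.01<=p<0.05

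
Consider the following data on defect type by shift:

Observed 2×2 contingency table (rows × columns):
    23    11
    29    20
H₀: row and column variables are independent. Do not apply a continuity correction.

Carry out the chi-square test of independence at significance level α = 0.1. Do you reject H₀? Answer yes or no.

reject H₀: no

Row totals [34, 49], col totals [52, 31], n=83
χ² = (23−21.30)²/21.30 + (11−12.70)²/12.70 + (29−30.70)²/30.70 + (20−18.30)²/18.30 = 0.6144
df = 1
p-value (upper-tail) = 0.43312
At α=0.1: p ≥ α → fail to reject H₀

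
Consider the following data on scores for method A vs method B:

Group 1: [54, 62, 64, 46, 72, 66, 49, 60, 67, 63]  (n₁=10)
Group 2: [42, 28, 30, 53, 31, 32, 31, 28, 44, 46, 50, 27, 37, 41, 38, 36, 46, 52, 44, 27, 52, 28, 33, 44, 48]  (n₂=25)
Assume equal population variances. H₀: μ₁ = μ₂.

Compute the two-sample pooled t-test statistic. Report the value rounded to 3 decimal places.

x̄₁=60.300, s₁=8.233, n₁=10
x̄₂=38.720, s₂=8.848, n₂=25
s_p² = [9·8.233² + 24·8.848²]/33 = 75.4285
SE = √(s_p²·(1/10+1/25)) = 3.2496
t = (60.300−38.720)/3.2496 = 6.6408
df = 33

test statistic = 6.641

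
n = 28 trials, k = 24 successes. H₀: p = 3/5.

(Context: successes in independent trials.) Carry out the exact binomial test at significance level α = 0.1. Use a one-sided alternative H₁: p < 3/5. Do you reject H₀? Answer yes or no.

Exact binomial: n=28, k=24, p₀=3/5=0.6000
P(X≤24) from Σ C(n,i)·p₀^i·(1−p₀)^(n−i)
p-value (one-sided, H₁ less) = 0.99929
At α=0.1: p ≥ α → fail to reject H₀

reject H₀: no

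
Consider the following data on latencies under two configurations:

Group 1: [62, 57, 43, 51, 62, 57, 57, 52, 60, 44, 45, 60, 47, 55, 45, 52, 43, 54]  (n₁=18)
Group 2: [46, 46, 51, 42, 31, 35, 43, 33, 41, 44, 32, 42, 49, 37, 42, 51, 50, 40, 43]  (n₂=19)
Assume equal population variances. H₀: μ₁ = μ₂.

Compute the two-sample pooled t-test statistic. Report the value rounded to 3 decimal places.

x̄₁=52.556, s₁=6.688, n₁=18
x̄₂=42.000, s₂=6.209, n₂=19
s_p² = [17·6.688² + 18·6.209²]/35 = 41.5556
SE = √(s_p²·(1/18+1/19)) = 2.1203
t = (52.556−42.000)/2.1203 = 4.9783
df = 35

test statistic = 4.978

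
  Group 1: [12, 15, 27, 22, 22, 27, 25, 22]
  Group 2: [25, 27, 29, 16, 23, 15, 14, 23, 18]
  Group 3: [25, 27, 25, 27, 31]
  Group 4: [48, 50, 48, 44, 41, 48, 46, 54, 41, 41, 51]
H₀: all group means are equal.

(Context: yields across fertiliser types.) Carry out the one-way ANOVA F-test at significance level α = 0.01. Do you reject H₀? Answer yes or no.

reject H₀: yes

Group means [21.50, 21.11, 27.00, 46.55], grand mean 30.576
SSB = Σnᵢ(x̄ᵢ−x̄)² = 4334.444; SSW = ΣΣ(x−x̄ᵢ)² = 665.616
MSB = 4334.444/3 = 1444.8148; MSW = 665.616/29 = 22.9523
F = MSB/MSW = 62.9486
df = (3, 29)
p-value (upper-tail) = 0.00000
At α=0.01: p < α → reject H₀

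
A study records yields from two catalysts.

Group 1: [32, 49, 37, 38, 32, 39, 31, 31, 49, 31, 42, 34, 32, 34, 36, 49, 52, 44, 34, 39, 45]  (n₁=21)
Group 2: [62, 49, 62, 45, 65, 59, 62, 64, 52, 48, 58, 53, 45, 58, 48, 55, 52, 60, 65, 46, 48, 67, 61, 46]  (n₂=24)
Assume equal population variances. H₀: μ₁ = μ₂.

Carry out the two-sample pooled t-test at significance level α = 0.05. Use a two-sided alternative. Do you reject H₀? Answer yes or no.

reject H₀: yes

x̄₁=38.571, s₁=6.940, n₁=21
x̄₂=55.417, s₂=7.312, n₂=24
s_p² = [20·6.940² + 23·7.312²]/43 = 50.9994
SE = √(s_p²·(1/21+1/24)) = 2.1339
t = (38.571−55.417)/2.1339 = -7.8941
df = 43
p-value (two-sided) = 0.00000
At α=0.05: p < α → reject H₀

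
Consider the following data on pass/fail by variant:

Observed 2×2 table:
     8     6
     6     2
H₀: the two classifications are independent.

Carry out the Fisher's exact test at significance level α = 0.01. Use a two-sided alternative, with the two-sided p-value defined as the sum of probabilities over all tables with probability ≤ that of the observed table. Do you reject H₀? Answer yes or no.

Margins: r₁=14, r₂=8, c₁=14, c₂=8, n=22
p_obs = C(14,8)·C(8,6)/C(22,14); sum pmf over tables with pmf ≤ p_obs
p-value (two-sided) = 0.64940
At α=0.01: p ≥ α → fail to reject H₀

reject H₀: no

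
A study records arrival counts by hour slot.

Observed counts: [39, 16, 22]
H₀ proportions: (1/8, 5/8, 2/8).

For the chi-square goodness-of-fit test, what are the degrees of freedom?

degrees of freedom = 2

df = k − 1 = 3 − 1 = 2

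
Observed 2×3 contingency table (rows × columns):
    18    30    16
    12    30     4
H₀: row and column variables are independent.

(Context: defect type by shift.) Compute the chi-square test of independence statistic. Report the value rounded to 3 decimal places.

Row totals [64, 46], col totals [30, 60, 20], n=110
χ² = (18−17.45)²/17.45 + (30−34.91)²/34.91 + (16−11.64)²/11.64 + (12−12.55)²/12.55 + (30−25.09)²/25.09 + (4−8.36)²/8.36 = 5.6046
df = 2

test statistic = 5.605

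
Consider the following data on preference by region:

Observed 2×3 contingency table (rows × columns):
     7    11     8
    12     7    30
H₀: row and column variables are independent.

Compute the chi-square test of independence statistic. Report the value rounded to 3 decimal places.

test statistic = 8.707

Row totals [26, 49], col totals [19, 18, 38], n=75
χ² = (7−6.59)²/6.59 + (11−6.24)²/6.24 + (8−13.17)²/13.17 + (12−12.41)²/12.41 + (7−11.76)²/11.76 + (30−24.83)²/24.83 = 8.7070
df = 2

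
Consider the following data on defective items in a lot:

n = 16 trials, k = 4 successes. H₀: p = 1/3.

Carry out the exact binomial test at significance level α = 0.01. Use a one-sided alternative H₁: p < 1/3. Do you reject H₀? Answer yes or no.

Exact binomial: n=16, k=4, p₀=1/3=0.3333
P(X≤4) from Σ C(n,i)·p₀^i·(1−p₀)^(n−i)
p-value (one-sided, H₁ less) = 0.33912
At α=0.01: p ≥ α → fail to reject H₀

reject H₀: no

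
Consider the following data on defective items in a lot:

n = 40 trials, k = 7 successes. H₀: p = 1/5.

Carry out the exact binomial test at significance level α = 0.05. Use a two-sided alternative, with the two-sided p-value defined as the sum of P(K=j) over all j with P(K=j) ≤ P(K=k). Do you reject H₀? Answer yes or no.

Exact binomial: n=40, k=7, p₀=1/5=0.2000
P(X=j) = C(n,j)·p₀^j·(1−p₀)^(n−j); p = Σ P(X=j) over j with P(X=j) ≤ P(X=7)
p-value (two-sided) = 0.84402
At α=0.05: p ≥ α → fail to reject H₀

reject H₀: no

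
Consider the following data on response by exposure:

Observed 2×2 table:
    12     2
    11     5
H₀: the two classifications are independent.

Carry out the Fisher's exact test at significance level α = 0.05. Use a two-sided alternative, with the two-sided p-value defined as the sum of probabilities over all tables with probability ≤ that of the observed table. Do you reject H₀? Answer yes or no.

reject H₀: no

Margins: r₁=14, r₂=16, c₁=23, c₂=7, n=30
p_obs = C(14,12)·C(16,11)/C(30,23); sum pmf over tables with pmf ≤ p_obs
p-value (two-sided) = 0.39923
At α=0.05: p ≥ α → fail to reject H₀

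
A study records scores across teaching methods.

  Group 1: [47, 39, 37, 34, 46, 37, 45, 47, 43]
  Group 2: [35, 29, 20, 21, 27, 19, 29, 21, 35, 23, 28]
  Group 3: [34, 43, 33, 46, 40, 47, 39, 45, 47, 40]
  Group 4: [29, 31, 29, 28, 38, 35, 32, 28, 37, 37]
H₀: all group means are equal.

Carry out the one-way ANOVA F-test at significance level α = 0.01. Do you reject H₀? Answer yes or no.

reject H₀: yes

Group means [41.67, 26.09, 41.40, 32.40], grand mean 35.000
SSB = Σnᵢ(x̄ᵢ−x̄)² = 1750.291; SSW = ΣΣ(x−x̄ᵢ)² = 905.709
MSB = 1750.291/3 = 583.4303; MSW = 905.709/36 = 25.1586
F = MSB/MSW = 23.1901
df = (3, 36)
p-value (upper-tail) = 0.00000
At α=0.01: p < α → reject H₀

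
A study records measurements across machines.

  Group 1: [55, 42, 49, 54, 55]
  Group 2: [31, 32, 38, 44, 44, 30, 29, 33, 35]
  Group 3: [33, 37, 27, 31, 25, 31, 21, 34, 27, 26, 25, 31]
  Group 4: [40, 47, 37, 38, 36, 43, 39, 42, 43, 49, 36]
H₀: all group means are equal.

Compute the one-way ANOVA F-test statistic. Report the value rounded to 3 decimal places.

test statistic = 26.595

Group means [51.00, 35.11, 29.00, 40.91], grand mean 37.000
SSB = Σnᵢ(x̄ᵢ−x̄)² = 1948.202; SSW = ΣΣ(x−x̄ᵢ)² = 805.798
MSB = 1948.202/3 = 649.4007; MSW = 805.798/33 = 24.4181
F = MSB/MSW = 26.5950
df = (3, 33)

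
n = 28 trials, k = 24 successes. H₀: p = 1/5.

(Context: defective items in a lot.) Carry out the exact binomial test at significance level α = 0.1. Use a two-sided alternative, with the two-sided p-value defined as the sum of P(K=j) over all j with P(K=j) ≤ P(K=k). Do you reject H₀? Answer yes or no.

reject H₀: yes

Exact binomial: n=28, k=24, p₀=1/5=0.2000
P(X=j) = C(n,j)·p₀^j·(1−p₀)^(n−j); p = Σ P(X=j) over j with P(X=j) ≤ P(X=24)
p-value (two-sided) = 0.00000
At α=0.1: p < α → reject H₀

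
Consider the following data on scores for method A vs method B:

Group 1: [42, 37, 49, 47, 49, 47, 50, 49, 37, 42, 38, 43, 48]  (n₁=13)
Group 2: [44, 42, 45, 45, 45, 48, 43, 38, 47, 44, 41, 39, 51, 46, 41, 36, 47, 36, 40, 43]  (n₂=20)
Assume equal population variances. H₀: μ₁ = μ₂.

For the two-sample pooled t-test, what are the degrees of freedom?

degrees of freedom = 31

df = n₁ + n₂ − 2 = 13 + 20 − 2 = 31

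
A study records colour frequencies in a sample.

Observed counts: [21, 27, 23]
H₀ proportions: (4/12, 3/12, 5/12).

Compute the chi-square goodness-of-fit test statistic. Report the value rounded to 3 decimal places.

n = 71; E_i = n·p_i = [23.67, 17.75, 29.58]
χ² = (21−23.67)²/23.67 + (27−17.75)²/17.75 + (23−29.58)²/29.58 = 6.5859
df = 2

test statistic = 6.586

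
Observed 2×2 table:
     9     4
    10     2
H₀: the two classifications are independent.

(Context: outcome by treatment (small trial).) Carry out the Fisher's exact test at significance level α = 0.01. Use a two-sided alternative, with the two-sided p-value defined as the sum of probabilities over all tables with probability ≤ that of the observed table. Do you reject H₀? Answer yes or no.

Margins: r₁=13, r₂=12, c₁=19, c₂=6, n=25
p_obs = C(13,9)·C(12,10)/C(25,19); sum pmf over tables with pmf ≤ p_obs
p-value (two-sided) = 0.64472
At α=0.01: p ≥ α → fail to reject H₀

reject H₀: no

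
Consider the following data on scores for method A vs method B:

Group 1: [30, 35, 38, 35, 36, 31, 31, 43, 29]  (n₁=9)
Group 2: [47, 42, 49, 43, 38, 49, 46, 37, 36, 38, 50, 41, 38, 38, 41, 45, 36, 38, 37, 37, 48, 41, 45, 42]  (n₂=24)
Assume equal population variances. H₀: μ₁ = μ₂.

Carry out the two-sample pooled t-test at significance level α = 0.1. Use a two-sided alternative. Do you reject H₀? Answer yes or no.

x̄₁=34.222, s₁=4.494, n₁=9
x̄₂=41.750, s₂=4.599, n₂=24
s_p² = [8·4.494² + 23·4.599²]/31 = 20.9050
SE = √(s_p²·(1/9+1/24)) = 1.7871
t = (34.222−41.750)/1.7871 = -4.2122
df = 31
p-value (two-sided) = 0.00020
At α=0.1: p < α → reject H₀

reject H₀: yes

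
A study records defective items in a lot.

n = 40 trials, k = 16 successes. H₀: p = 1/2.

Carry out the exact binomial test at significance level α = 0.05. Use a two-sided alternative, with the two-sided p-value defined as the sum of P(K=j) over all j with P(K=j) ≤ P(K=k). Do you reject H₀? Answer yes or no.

Exact binomial: n=40, k=16, p₀=1/2=0.5000
P(X=j) = C(n,j)·p₀^j·(1−p₀)^(n−j); p = Σ P(X=j) over j with P(X=j) ≤ P(X=16)
p-value (two-sided) = 0.26819
At α=0.05: p ≥ α → fail to reject H₀

reject H₀: no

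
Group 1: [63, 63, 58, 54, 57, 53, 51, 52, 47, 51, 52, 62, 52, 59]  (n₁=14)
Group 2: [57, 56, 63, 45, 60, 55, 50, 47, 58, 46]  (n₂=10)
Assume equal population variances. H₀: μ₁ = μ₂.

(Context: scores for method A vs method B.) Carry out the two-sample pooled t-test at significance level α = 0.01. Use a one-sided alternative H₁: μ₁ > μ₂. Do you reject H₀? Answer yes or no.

x̄₁=55.286, s₁=5.060, n₁=14
x̄₂=53.700, s₂=6.290, n₂=10
s_p² = [13·5.060² + 9·6.290²]/22 = 31.3162
SE = √(s_p²·(1/14+1/10)) = 2.3170
t = (55.286−53.700)/2.3170 = 0.6844
df = 22
p-value (one-sided, H₁ greater) = 0.25044
At α=0.01: p ≥ α → fail to reject H₀

reject H₀: no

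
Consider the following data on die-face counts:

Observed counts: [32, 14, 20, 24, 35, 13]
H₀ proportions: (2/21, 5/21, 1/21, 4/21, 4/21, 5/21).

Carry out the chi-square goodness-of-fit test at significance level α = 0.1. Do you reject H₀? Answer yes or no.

reject H₀: yes

n = 138; E_i = n·p_i = [13.14, 32.86, 6.57, 26.29, 26.29, 32.86]
χ² = (32−13.14)²/13.14 + (14−32.86)²/32.86 + (20−6.57)²/6.57 + (24−26.29)²/26.29 + (35−26.29)²/26.29 + (13−32.86)²/32.86 = 80.4076
df = 5
p-value (upper-tail) = 0.00000
At α=0.1: p < α → reject H₀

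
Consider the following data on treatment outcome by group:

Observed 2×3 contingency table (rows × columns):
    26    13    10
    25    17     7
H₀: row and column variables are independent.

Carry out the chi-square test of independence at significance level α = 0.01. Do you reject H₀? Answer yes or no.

Row totals [49, 49], col totals [51, 30, 17], n=98
χ² = (26−25.50)²/25.50 + (13−15.00)²/15.00 + (10−8.50)²/8.50 + (25−25.50)²/25.50 + (17−15.00)²/15.00 + (7−8.50)²/8.50 = 1.0824
df = 2
p-value (upper-tail) = 0.58206
At α=0.01: p ≥ α → fail to reject H₀

reject H₀: no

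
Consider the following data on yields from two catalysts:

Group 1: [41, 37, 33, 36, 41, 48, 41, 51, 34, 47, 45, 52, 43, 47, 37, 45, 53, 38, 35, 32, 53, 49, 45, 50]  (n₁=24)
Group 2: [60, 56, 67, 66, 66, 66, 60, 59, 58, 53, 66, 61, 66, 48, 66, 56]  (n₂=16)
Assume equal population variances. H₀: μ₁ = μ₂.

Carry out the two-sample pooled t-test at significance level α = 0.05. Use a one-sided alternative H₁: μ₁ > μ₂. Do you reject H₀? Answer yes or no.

reject H₀: no

x̄₁=43.042, s₁=6.669, n₁=24
x̄₂=60.875, s₂=5.679, n₂=16
s_p² = [23·6.669² + 15·5.679²]/38 = 39.6502
SE = √(s_p²·(1/24+1/16)) = 2.0323
t = (43.042−60.875)/2.0323 = -8.7750
df = 38
p-value (one-sided, H₁ greater) = 1.00000
At α=0.05: p ≥ α → fail to reject H₀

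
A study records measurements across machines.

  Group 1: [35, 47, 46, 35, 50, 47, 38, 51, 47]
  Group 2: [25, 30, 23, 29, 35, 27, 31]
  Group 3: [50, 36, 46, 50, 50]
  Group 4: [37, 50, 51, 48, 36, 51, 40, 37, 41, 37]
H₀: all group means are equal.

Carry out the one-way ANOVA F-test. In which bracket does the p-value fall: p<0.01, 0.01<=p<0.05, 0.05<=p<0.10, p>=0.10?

p-value bracket: p<0.01

Group means [44.00, 28.57, 46.40, 42.80], grand mean 40.516
SSB = Σnᵢ(x̄ᵢ−x̄)² = 1333.228; SSW = ΣΣ(x−x̄ᵢ)² = 928.514
MSB = 1333.228/3 = 444.4092; MSW = 928.514/27 = 34.3894
F = MSB/MSW = 12.9228
df = (3, 27)
p-value (upper-tail) = 0.00002
→ bracket: p<0.01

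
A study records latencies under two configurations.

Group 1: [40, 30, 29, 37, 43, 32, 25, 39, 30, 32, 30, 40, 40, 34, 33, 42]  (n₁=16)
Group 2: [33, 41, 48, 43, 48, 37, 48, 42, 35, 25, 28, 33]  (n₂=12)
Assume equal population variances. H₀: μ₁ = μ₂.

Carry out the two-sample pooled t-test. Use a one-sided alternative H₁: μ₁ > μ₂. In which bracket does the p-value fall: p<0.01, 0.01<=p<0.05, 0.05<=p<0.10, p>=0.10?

p-value bracket: p>=0.10

x̄₁=34.750, s₁=5.422, n₁=16
x̄₂=38.417, s₂=7.845, n₂=12
s_p² = [15·5.422² + 11·7.845²]/26 = 42.9968
SE = √(s_p²·(1/16+1/12)) = 2.5041
t = (34.750−38.417)/2.5041 = -1.4643
df = 26
p-value (one-sided, H₁ greater) = 0.92245
→ bracket: p>=0.10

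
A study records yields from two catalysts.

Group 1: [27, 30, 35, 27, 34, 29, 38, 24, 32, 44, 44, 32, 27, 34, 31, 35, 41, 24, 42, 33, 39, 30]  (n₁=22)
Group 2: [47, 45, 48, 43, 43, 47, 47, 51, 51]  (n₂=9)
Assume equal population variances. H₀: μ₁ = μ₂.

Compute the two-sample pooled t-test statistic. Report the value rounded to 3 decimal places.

test statistic = -6.412

x̄₁=33.273, s₁=6.041, n₁=22
x̄₂=46.889, s₂=2.934, n₂=9
s_p² = [21·6.041² + 8·2.934²]/29 = 28.8018
SE = √(s_p²·(1/22+1/9)) = 2.1235
t = (33.273−46.889)/2.1235 = -6.4120
df = 29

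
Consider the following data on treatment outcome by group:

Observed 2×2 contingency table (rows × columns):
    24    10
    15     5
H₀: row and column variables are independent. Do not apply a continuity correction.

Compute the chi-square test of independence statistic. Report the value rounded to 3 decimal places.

Row totals [34, 20], col totals [39, 15], n=54
χ² = (24−24.56)²/24.56 + (10−9.44)²/9.44 + (15−14.44)²/14.44 + (5−5.56)²/5.56 = 0.1222
df = 1

test statistic = 0.122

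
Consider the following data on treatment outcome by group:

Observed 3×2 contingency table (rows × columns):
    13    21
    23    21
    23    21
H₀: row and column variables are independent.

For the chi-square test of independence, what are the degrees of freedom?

degrees of freedom = 2

df = (r−1)(c−1) = (3−1)·(2−1) = 2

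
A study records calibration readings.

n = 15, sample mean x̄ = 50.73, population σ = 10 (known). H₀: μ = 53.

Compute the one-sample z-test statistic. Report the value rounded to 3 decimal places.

test statistic = -0.879

SE = σ/√n = 10/√15 = 2.5820
z = (x̄−μ₀)/SE = (50.73−53)/2.5820 = -0.8792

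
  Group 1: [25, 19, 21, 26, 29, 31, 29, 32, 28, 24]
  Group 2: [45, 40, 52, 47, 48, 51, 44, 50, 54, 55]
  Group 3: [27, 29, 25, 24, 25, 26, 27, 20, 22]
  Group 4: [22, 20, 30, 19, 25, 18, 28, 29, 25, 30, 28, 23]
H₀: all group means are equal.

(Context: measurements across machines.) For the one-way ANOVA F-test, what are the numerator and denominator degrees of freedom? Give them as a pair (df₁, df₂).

degrees of freedom = [3, 37]

k = 4 groups, N = 41 total
df = (k−1, N−k) = (4−1, 41−4) = (3, 37)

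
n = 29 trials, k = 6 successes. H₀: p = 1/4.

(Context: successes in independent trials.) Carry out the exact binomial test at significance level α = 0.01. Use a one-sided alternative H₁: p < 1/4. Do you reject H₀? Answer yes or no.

reject H₀: no

Exact binomial: n=29, k=6, p₀=1/4=0.2500
P(X≤6) from Σ C(n,i)·p₀^i·(1−p₀)^(n−i)
p-value (one-sided, H₁ less) = 0.38684
At α=0.01: p ≥ α → fail to reject H₀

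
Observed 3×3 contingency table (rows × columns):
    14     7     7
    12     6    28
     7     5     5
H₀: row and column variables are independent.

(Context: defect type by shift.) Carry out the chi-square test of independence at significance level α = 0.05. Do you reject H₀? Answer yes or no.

Row totals [28, 46, 17], col totals [33, 18, 40], n=91
χ² = (14−10.15)²/10.15 + (7−5.54)²/5.54 + (7−12.31)²/12.31 + (12−16.68)²/16.68 + (6−9.10)²/9.10 + (28−20.22)²/20.22 + (7−6.16)²/6.16 + (5−3.36)²/3.36 + (5−7.47)²/7.47 = 11.2229
df = 4
p-value (upper-tail) = 0.02417
At α=0.05: p < α → reject H₀

reject H₀: yes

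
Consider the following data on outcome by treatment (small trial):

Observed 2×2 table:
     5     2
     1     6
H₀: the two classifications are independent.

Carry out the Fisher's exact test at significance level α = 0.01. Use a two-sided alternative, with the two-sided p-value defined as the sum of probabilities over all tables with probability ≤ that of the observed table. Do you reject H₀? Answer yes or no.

Margins: r₁=7, r₂=7, c₁=6, c₂=8, n=14
p_obs = C(7,5)·C(7,1)/C(14,6); sum pmf over tables with pmf ≤ p_obs
p-value (two-sided) = 0.10256
At α=0.01: p ≥ α → fail to reject H₀

reject H₀: no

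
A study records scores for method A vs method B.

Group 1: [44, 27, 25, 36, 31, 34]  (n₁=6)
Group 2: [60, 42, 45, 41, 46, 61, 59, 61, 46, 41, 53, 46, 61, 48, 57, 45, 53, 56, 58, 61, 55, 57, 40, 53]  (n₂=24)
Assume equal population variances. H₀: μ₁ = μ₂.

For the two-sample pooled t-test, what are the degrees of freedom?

df = n₁ + n₂ − 2 = 6 + 24 − 2 = 28

degrees of freedom = 28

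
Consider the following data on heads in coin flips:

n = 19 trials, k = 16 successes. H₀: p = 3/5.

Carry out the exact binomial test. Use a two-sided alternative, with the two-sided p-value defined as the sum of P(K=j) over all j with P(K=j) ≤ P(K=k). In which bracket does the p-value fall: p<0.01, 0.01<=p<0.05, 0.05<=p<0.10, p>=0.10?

p-value bracket: 0.01<=p<0.05

Exact binomial: n=19, k=16, p₀=3/5=0.6000
P(X=j) = C(n,j)·p₀^j·(1−p₀)^(n−j); p = Σ P(X=j) over j with P(X=j) ≤ P(X=16)
p-value (two-sided) = 0.03452
→ bracket: 0.01<=p<0.05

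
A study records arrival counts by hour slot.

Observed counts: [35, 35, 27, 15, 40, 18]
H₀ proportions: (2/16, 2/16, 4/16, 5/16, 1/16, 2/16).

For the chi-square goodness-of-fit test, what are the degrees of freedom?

degrees of freedom = 5

df = k − 1 = 6 − 1 = 5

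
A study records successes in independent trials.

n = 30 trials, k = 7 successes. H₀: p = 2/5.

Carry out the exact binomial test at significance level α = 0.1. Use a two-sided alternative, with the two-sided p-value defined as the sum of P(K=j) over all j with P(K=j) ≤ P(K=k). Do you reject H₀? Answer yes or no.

reject H₀: yes

Exact binomial: n=30, k=7, p₀=2/5=0.4000
P(X=j) = C(n,j)·p₀^j·(1−p₀)^(n−j); p = Σ P(X=j) over j with P(X=j) ≤ P(X=7)
p-value (two-sided) = 0.06476
At α=0.1: p < α → reject H₀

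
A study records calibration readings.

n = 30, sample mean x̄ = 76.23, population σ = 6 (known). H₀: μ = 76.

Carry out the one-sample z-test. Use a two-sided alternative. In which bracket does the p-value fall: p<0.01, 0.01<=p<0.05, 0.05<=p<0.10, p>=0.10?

SE = σ/√n = 6/√30 = 1.0954
z = (x̄−μ₀)/SE = (76.23−76)/1.0954 = 0.2100
p-value (two-sided) = 0.83370
→ bracket: p>=0.10

p-value bracket: p>=0.10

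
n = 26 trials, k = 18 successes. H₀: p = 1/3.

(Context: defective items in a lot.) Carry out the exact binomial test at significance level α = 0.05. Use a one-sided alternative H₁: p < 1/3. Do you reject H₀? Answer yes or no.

Exact binomial: n=26, k=18, p₀=1/3=0.3333
P(X≤18) from Σ C(n,i)·p₀^i·(1−p₀)^(n−i)
p-value (one-sided, H₁ less) = 0.99996
At α=0.05: p ≥ α → fail to reject H₀

reject H₀: no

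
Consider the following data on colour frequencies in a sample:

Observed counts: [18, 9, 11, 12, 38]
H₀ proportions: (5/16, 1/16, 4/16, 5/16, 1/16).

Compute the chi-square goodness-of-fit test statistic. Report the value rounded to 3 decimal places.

n = 88; E_i = n·p_i = [27.50, 5.50, 22.00, 27.50, 5.50]
χ² = (18−27.50)²/27.50 + (9−5.50)²/5.50 + (11−22.00)²/22.00 + (12−27.50)²/27.50 + (38−5.50)²/5.50 = 211.7909
df = 4

test statistic = 211.791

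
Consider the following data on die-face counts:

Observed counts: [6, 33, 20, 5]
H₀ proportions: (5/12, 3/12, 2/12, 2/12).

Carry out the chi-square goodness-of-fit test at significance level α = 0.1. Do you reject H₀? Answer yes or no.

reject H₀: yes

n = 64; E_i = n·p_i = [26.67, 16.00, 10.67, 10.67]
χ² = (6−26.67)²/26.67 + (33−16.00)²/16.00 + (20−10.67)²/10.67 + (5−10.67)²/10.67 = 45.2563
df = 3
p-value (upper-tail) = 0.00000
At α=0.1: p < α → reject H₀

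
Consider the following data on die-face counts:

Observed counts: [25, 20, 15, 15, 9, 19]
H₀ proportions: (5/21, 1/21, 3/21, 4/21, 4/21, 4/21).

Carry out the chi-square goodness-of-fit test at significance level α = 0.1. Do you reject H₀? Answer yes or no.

n = 103; E_i = n·p_i = [24.52, 4.90, 14.71, 19.62, 19.62, 19.62]
χ² = (25−24.52)²/24.52 + (20−4.90)²/4.90 + (15−14.71)²/14.71 + (15−19.62)²/19.62 + (9−19.62)²/19.62 + (19−19.62)²/19.62 = 53.3277
df = 5
p-value (upper-tail) = 0.00000
At α=0.1: p < α → reject H₀

reject H₀: yes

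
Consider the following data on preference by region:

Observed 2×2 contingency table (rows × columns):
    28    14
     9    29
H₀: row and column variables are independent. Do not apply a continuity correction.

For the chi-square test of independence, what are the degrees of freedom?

degrees of freedom = 1

df = (r−1)(c−1) = (2−1)·(2−1) = 1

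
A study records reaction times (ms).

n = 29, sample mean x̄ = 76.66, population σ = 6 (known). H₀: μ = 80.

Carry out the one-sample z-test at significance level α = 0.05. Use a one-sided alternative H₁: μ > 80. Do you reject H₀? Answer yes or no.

SE = σ/√n = 6/√29 = 1.1142
z = (x̄−μ₀)/SE = (76.66−80)/1.1142 = -2.9977
p-value (one-sided, H₁ greater) = 0.99864
At α=0.05: p ≥ α → fail to reject H₀

reject H₀: no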